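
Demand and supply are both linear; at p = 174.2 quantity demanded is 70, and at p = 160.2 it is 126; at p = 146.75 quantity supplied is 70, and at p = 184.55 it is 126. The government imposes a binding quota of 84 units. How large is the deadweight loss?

113.65

Demand slope = (160.2 − 174.2)/(126 − 70) = −0.25, so p = 191.7 − 0.25q.
Supply slope = (184.55 − 146.75)/(126 − 70) = 0.675, so p = 99.5 + 0.675q.
Competitive equilibrium: 191.7 − 0.25q = 99.5 + 0.675q → q* = 99.6757, p* = 166.7811.
At q = 84: demand price = 191.7 − 0.25·84 = 170.7; supply price = 99.5 + 0.675·84 = 156.2.
Δq = 99.6757 − 84 = 15.6757; wedge = 170.7 − 156.2 = 14.5.
Deadweight loss = ½ × 15.6757 × 14.5 = 113.65.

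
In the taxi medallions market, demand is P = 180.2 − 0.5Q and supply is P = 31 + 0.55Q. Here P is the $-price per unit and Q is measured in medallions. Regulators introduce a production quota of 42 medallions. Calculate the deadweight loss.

Competitive equilibrium: 180.2 − 0.5Q = 31 + 0.55Q → Q* = 142.0952, P* = 109.1524.
At Q = 42: demand price = 180.2 − 0.5·42 = 159.2; supply price = 31 + 0.55·42 = 54.1.
ΔQ = 142.0952 − 42 = 100.0952; wedge = 159.2 − 54.1 = 105.1.
The triangle = ½ × 100.0952 × 105.1 = $5260.

$5260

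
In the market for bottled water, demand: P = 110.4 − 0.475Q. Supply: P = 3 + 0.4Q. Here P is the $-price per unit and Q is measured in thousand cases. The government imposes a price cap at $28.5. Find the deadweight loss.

Competitive equilibrium: 110.4 − 0.475Q = 3 + 0.4Q → Q* = 122.7429, P* = 52.0971.
At the ceiling P = 28.5, quantity supplied = (28.5 − 3)/0.4 = 63.75.
Willingness to pay at Q' = 63.75: 110.4 − 0.475·63.75 = 80.1188.
ΔQ = 122.7429 − 63.75 = 58.9929; wedge = 80.1188 − 28.5 = 51.6188.
Welfare loss = ½ × 58.9929 × 51.6188 = $1522.57 thousand.

$1522.57 thousand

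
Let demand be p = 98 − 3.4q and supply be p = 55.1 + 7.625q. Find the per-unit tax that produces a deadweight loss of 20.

Competitive equilibrium: 98 − 3.4q = 55.1 + 7.625q → q* = 3.8912, p* = 84.7701.
A tax t gives Δq = t/11.025 and wedge t, so DWL = t²/22.05.
t²/22.05 = 20 → t² = 441 → t = 21.

21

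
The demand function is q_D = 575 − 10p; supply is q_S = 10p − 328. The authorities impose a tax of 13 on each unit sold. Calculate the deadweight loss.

In inverse form: demand p = 57.5 − 0.1q, supply p = 32.8 + 0.1q.
Competitive equilibrium: 57.5 − 0.1q = 32.8 + 0.1q → q* = 123.5, p* = 45.15.
With the tax, the buyer price exceeds the seller price by 13: (57.5 − 0.1q) − (32.8 + 0.1q) = 13 → q' = 58.5.
Δq = 123.5 − 58.5 = 65; the wedge equals the tax, 13.
The triangle = ½ × 65 × 13 = 422.50.

422.50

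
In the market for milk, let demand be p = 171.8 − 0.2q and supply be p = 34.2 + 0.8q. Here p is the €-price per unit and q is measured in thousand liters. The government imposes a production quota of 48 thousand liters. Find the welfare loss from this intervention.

€4014.08 thousand

Competitive equilibrium: 171.8 − 0.2q = 34.2 + 0.8q → q* = 137.6, p* = 144.28.
At q = 48: demand price = 171.8 − 0.2·48 = 162.2; supply price = 34.2 + 0.8·48 = 72.6.
Δq = 137.6 − 48 = 89.6; wedge = 162.2 − 72.6 = 89.6.
Welfare loss = ½ × 89.6 × 89.6 = €4014.08 thousand.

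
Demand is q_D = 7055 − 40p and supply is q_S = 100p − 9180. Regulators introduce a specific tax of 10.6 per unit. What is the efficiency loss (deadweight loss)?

In inverse form: demand p = 176.375 − 0.025q, supply p = 91.8 + 0.01q.
Competitive equilibrium: 176.375 − 0.025q = 91.8 + 0.01q → q* = 2416.4286, p* = 115.9643.
With the tax, the buyer price exceeds the seller price by 10.6: (176.375 − 0.025q) − (91.8 + 0.01q) = 10.6 → q' = 2113.5714.
Δq = 2416.4286 − 2113.5714 = 302.8572; the wedge equals the tax, 10.6.
Deadweight loss = ½ × 302.8572 × 10.6 = 1605.14.

1605.14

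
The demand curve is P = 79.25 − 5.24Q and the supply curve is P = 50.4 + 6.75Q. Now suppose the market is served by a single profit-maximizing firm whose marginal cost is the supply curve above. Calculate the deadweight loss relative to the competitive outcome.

Competitive equilibrium: 79.25 − 5.24Q = 50.4 + 6.75Q → Q* = 2.4062, P* = 66.6417.
Marginal revenue: MR = 79.25 − 10.48Q. Set MR = MC: 79.25 − 10.48Q = 50.4 + 6.75Q → Q_m = 1.6744.
Price P_m = 79.25 − 5.24·1.6744 = 70.4761; MC(Q_m) = 50.4 + 6.75·1.6744 = 61.7022.
Competitive Q* = 2.4062, so ΔQ = 0.7318; wedge = 70.4761 − 61.7022 = 8.7739.
The triangle = ½ × 0.7318 × 8.7739 = 3.21.

3.21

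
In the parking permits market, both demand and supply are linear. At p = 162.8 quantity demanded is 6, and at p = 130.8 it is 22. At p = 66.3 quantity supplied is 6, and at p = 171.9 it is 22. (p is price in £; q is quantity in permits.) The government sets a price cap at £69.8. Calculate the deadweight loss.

Demand slope = (130.8 − 162.8)/(22 − 6) = −2, so p = 174.8 − 2q.
Supply slope = (171.9 − 66.3)/(22 − 6) = 6.6, so p = 26.7 + 6.6q.
Competitive equilibrium: 174.8 − 2q = 26.7 + 6.6q → q* = 17.2209, p* = 140.3581.
At the ceiling p = 69.8, quantity supplied = (69.8 − 26.7)/6.6 = 6.5303.
Willingness to pay at q' = 6.5303: 174.8 − 2·6.5303 = 161.7394.
Δq = 17.2209 − 6.5303 = 10.6906; wedge = 161.7394 − 69.8 = 91.9394.
Deadweight loss = ½ × 10.6906 × 91.9394 = £491.44.

£491.44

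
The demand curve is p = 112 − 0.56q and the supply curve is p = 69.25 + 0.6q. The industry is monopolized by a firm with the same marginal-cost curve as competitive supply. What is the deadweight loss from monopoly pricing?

83.50

Competitive equilibrium: 112 − 0.56q = 69.25 + 0.6q → q* = 36.8534, p* = 91.3621.
Marginal revenue: MR = 112 − 1.12q. Set MR = MC: 112 − 1.12q = 69.25 + 0.6q → q_m = 24.8547.
Price p_m = 112 − 0.56·24.8547 = 98.0814; MC(q_m) = 69.25 + 0.6·24.8547 = 84.1628.
Competitive q* = 36.8534, so Δq = 11.9987; wedge = 98.0814 − 84.1628 = 13.9186.
DWL = ½ × 11.9987 × 13.9186 = 83.50.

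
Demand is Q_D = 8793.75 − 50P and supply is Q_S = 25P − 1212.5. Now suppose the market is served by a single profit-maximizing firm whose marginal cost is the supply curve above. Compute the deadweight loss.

8450.20

In inverse form: demand P = 175.875 − 0.02Q, supply P = 48.5 + 0.04Q.
Competitive equilibrium: 175.875 − 0.02Q = 48.5 + 0.04Q → Q* = 2122.91667, P* = 133.41667.
Marginal revenue: MR = 175.875 − 0.04Q. Set MR = MC: 175.875 − 0.04Q = 48.5 + 0.04Q → Q_m = 1592.1875.
Price P_m = 175.875 − 0.02·1592.1875 = 144.03125; MC(Q_m) = 48.5 + 0.04·1592.1875 = 112.1875.
Competitive Q* = 2122.91667, so ΔQ = 530.72917; wedge = 144.03125 − 112.1875 = 31.84375.
Deadweight loss = ½ × 530.72917 × 31.84375 = 8450.20.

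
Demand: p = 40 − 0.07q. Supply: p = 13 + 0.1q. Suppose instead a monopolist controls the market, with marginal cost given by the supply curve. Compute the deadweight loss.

Competitive equilibrium: 40 − 0.07q = 13 + 0.1q → q* = 158.8235, p* = 28.8824.
Marginal revenue: MR = 40 − 0.14q. Set MR = MC: 40 − 0.14q = 13 + 0.1q → q_m = 112.5.
Price p_m = 40 − 0.07·112.5 = 32.125; MC(q_m) = 13 + 0.1·112.5 = 24.25.
Competitive q* = 158.8235, so Δq = 46.3235; wedge = 32.125 − 24.25 = 7.875.
The triangle = ½ × 46.3235 × 7.875 = 182.40.

182.40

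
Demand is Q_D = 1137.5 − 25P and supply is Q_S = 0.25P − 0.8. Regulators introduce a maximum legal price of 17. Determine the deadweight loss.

99.55

In inverse form: demand P = 45.5 − 0.04Q, supply P = 3.2 + 4Q.
Competitive equilibrium: 45.5 − 0.04Q = 3.2 + 4Q → Q* = 10.4703, P* = 45.0812.
At the ceiling P = 17, quantity supplied = (17 − 3.2)/4 = 3.45.
Willingness to pay at Q' = 3.45: 45.5 − 0.04·3.45 = 45.362.
ΔQ = 10.4703 − 3.45 = 7.0203; wedge = 45.362 − 17 = 28.362.
The triangle = ½ × 7.0203 × 28.362 = 99.55.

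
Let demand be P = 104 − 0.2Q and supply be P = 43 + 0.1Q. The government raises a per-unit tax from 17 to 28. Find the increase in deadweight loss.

825

Competitive equilibrium: 104 − 0.2Q = 43 + 0.1Q → Q* = 203.3333, P* = 63.3333.
For a per-unit tax t: ΔQ = t/0.3, so DWL = ½·t·(t/0.3) = t²/0.6.
At t = 17: DWL = 481.667. At t = 28: DWL = 1306.667.
Increase = 1306.667 − 481.667 = 825.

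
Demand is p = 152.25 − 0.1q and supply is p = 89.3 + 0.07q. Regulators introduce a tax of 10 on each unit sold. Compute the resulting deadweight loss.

Competitive equilibrium: 152.25 − 0.1q = 89.3 + 0.07q → q* = 370.2941, p* = 115.2206.
With the tax, the buyer price exceeds the seller price by 10: (152.25 − 0.1q) − (89.3 + 0.07q) = 10 → q' = 311.4706.
Δq = 370.2941 − 311.4706 = 58.8235; the wedge equals the tax, 10.
Welfare loss = ½ × 58.8235 × 10 = 294.12.

294.12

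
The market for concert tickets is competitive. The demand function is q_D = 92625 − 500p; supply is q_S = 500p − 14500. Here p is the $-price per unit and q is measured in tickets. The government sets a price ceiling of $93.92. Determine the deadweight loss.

In inverse form: demand p = 185.25 − 0.002q, supply p = 29 + 0.002q.
Competitive equilibrium: 185.25 − 0.002q = 29 + 0.002q → q* = 39062.5, p* = 107.125.
At the ceiling p = 93.92, quantity supplied = (93.92 − 29)/0.002 = 32460.
Willingness to pay at q' = 32460: 185.25 − 0.002·32460 = 120.33.
Δq = 39062.5 − 32460 = 6602.5; wedge = 120.33 − 93.92 = 26.41.
The triangle = ½ × 6602.5 × 26.41 = $87186.01.

$87186.01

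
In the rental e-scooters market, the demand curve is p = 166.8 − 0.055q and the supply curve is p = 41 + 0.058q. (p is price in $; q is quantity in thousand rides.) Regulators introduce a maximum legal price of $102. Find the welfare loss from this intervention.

$214.05 thousand

Competitive equilibrium: 166.8 − 0.055q = 41 + 0.058q → q* = 1113.2743, p* = 105.5699.
At the ceiling p = 102, quantity supplied = (102 − 41)/0.058 = 1051.7241.
Willingness to pay at q' = 1051.7241: 166.8 − 0.055·1051.7241 = 108.9552.
Δq = 1113.2743 − 1051.7241 = 61.5502; wedge = 108.9552 − 102 = 6.9552.
Deadweight loss = ½ × 61.5502 × 6.9552 = $214.05 thousand.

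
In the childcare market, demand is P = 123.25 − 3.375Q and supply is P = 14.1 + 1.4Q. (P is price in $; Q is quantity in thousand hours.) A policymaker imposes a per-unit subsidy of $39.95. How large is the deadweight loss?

Competitive equilibrium: 123.25 − 3.375Q = 14.1 + 1.4Q → Q* = 22.8586, P* = 46.1021.
The subsidy lowers effective supply by 39.95: P = 1.4Q − 25.85.
New quantity: 123.25 − 3.375Q = 1.4Q − 25.85 → Q' = 31.2251.
Overproduction ΔQ = 31.2251 − 22.8586 = 8.3665; wedge = subsidy = 39.95.
The triangle = ½ × 8.3665 × 39.95 = $167.12 thousand.

$167.12 thousand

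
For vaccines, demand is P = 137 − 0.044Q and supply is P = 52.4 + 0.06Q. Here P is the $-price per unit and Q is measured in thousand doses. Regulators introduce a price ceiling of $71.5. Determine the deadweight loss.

$12747.90 thousand

Competitive equilibrium: 137 − 0.044Q = 52.4 + 0.06Q → Q* = 813.46154, P* = 101.20769.
At the ceiling P = 71.5, quantity supplied = (71.5 − 52.4)/0.06 = 318.33333.
Willingness to pay at Q' = 318.33333: 137 − 0.044·318.33333 = 122.99333.
ΔQ = 813.46154 − 318.33333 = 495.12821; wedge = 122.99333 − 71.5 = 51.49333.
DWL = ½ × 495.12821 × 51.49333 = $12747.90 thousand.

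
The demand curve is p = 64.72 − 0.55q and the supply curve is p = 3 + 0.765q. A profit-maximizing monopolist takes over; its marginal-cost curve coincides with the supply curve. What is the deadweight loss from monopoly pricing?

Competitive equilibrium: 64.72 − 0.55q = 3 + 0.765q → q* = 46.9354, p* = 38.9056.
Marginal revenue: MR = 64.72 − 1.1q. Set MR = MC: 64.72 − 1.1q = 3 + 0.765q → q_m = 33.0938.
Price p_m = 64.72 − 0.55·33.0938 = 46.5184; MC(q_m) = 3 + 0.765·33.0938 = 28.3168.
Competitive q* = 46.9354, so Δq = 13.8416; wedge = 46.5184 − 28.3168 = 18.2016.
The triangle = ½ × 13.8416 × 18.2016 = 125.97.

125.97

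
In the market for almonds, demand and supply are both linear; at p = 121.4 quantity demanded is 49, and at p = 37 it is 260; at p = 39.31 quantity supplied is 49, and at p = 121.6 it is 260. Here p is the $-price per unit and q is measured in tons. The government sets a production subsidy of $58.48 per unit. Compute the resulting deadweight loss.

$2164.50

Demand slope = (37 − 121.4)/(260 − 49) = −0.4, so p = 141 − 0.4q.
Supply slope = (121.6 − 39.31)/(260 − 49) = 0.39, so p = 20.2 + 0.39q.
Competitive equilibrium: 141 − 0.4q = 20.2 + 0.39q → q* = 152.9114, p* = 79.8354.
The subsidy lowers effective supply by 58.48: p = 0.39q − 38.28.
New quantity: 141 − 0.4q = 0.39q − 38.28 → q' = 226.9367.
Overproduction Δq = 226.9367 − 152.9114 = 74.0253; wedge = subsidy = 58.48.
Welfare loss = ½ × 74.0253 × 58.48 = $2164.50.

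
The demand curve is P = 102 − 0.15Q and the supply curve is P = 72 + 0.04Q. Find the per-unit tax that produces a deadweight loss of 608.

Competitive equilibrium: 102 − 0.15Q = 72 + 0.04Q → Q* = 157.8947, P* = 78.3158.
A tax t gives ΔQ = t/0.19 and wedge t, so DWL = t²/0.38.
t²/0.38 = 608 → t² = 231.04 → t = 15.2.

15.2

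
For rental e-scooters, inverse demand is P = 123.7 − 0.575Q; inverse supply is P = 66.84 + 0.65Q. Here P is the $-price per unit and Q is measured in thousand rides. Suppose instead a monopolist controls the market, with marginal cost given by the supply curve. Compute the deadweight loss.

$134.66 thousand

Competitive equilibrium: 123.7 − 0.575Q = 66.84 + 0.65Q → Q* = 46.4163, P* = 97.0106.
Marginal revenue: MR = 123.7 − 1.15Q. Set MR = MC: 123.7 − 1.15Q = 66.84 + 0.65Q → Q_m = 31.5889.
Price P_m = 123.7 − 0.575·31.5889 = 105.5364; MC(Q_m) = 66.84 + 0.65·31.5889 = 87.3728.
Competitive Q* = 46.4163, so ΔQ = 14.8274; wedge = 105.5364 − 87.3728 = 18.1636.
Welfare loss = ½ × 14.8274 × 18.1636 = $134.66 thousand.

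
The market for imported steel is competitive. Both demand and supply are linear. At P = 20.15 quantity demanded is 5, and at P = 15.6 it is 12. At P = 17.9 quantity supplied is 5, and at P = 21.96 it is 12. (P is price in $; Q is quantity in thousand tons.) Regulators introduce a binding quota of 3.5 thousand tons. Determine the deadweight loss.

$6.82 thousand

Demand slope = (15.6 − 20.15)/(12 − 5) = −0.65, so P = 23.4 − 0.65Q.
Supply slope = (21.96 − 17.9)/(12 − 5) = 0.58, so P = 15 + 0.58Q.
Competitive equilibrium: 23.4 − 0.65Q = 15 + 0.58Q → Q* = 6.8293, P* = 18.961.
At Q = 3.5: demand price = 23.4 − 0.65·3.5 = 21.125; supply price = 15 + 0.58·3.5 = 17.03.
ΔQ = 6.8293 − 3.5 = 3.3293; wedge = 21.125 − 17.03 = 4.095.
The triangle = ½ × 3.3293 × 4.095 = $6.82 thousand.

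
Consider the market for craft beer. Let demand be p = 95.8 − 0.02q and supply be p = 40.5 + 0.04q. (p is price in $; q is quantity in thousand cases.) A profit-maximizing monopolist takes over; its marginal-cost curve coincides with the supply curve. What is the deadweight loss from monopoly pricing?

Competitive equilibrium: 95.8 − 0.02q = 40.5 + 0.04q → q* = 921.6667, p* = 77.3667.
Marginal revenue: MR = 95.8 − 0.04q. Set MR = MC: 95.8 − 0.04q = 40.5 + 0.04q → q_m = 691.25.
Price p_m = 95.8 − 0.02·691.25 = 81.975; MC(q_m) = 40.5 + 0.04·691.25 = 68.15.
Competitive q* = 921.6667, so Δq = 230.4167; wedge = 81.975 − 68.15 = 13.825.
Deadweight loss = ½ × 230.4167 × 13.825 = $1592.76 thousand.

$1592.76 thousand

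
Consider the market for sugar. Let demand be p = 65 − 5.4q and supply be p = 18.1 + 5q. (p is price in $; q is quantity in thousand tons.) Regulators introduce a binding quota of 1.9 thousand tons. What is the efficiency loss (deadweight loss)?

Competitive equilibrium: 65 − 5.4q = 18.1 + 5q → q* = 4.5096, p* = 40.6481.
At q = 1.9: demand price = 65 − 5.4·1.9 = 54.74; supply price = 18.1 + 5·1.9 = 27.6.
Δq = 4.5096 − 1.9 = 2.6096; wedge = 54.74 − 27.6 = 27.14.
Deadweight loss = ½ × 2.6096 × 27.14 = $35.41 thousand.

$35.41 thousand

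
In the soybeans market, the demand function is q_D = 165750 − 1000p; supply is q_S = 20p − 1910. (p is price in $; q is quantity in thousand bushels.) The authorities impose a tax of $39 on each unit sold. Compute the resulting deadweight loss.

In inverse form: demand p = 165.75 − 0.001q, supply p = 95.5 + 0.05q.
Competitive equilibrium: 165.75 − 0.001q = 95.5 + 0.05q → q* = 1377.45098, p* = 164.37255.
With the tax, the buyer price exceeds the seller price by 39: (165.75 − 0.001q) − (95.5 + 0.05q) = 39 → q' = 612.7451.
Δq = 1377.45098 − 612.7451 = 764.70588; the wedge equals the tax, 39.
The triangle = ½ × 764.70588 × 39 = $14911.76 thousand.

$14911.76 thousand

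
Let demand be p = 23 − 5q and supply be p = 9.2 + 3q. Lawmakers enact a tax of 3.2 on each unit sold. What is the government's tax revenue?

4.24

Competitive equilibrium: 23 − 5q = 9.2 + 3q → q* = 1.725, p* = 14.375.
With the tax, the buyer price exceeds the seller price by 3.2: (23 − 5q) − (9.2 + 3q) = 3.2 → q' = 1.325.
Tax revenue = 3.2 × 1.325 = 4.24.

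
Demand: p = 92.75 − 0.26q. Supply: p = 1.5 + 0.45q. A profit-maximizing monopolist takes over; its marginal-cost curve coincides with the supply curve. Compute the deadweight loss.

421.29

Competitive equilibrium: 92.75 − 0.26q = 1.5 + 0.45q → q* = 128.5211, p* = 59.3345.
Marginal revenue: MR = 92.75 − 0.52q. Set MR = MC: 92.75 − 0.52q = 1.5 + 0.45q → q_m = 94.0722.
Price p_m = 92.75 − 0.26·94.0722 = 68.2912; MC(q_m) = 1.5 + 0.45·94.0722 = 43.8325.
Competitive q* = 128.5211, so Δq = 34.4489; wedge = 68.2912 − 43.8325 = 24.4587.
Welfare loss = ½ × 34.4489 × 24.4587 = 421.29.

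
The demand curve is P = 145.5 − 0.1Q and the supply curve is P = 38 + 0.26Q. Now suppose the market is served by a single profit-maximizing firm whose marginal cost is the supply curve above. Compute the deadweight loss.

758.52

Competitive equilibrium: 145.5 − 0.1Q = 38 + 0.26Q → Q* = 298.6111, P* = 115.6389.
Marginal revenue: MR = 145.5 − 0.2Q. Set MR = MC: 145.5 − 0.2Q = 38 + 0.26Q → Q_m = 233.6957.
Price P_m = 145.5 − 0.1·233.6957 = 122.1304; MC(Q_m) = 38 + 0.26·233.6957 = 98.7609.
Competitive Q* = 298.6111, so ΔQ = 64.9154; wedge = 122.1304 − 98.7609 = 23.3695.
DWL = ½ × 64.9154 × 23.3695 = 758.52.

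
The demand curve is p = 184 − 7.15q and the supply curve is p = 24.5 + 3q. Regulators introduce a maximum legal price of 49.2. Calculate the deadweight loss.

284.02

Competitive equilibrium: 184 − 7.15q = 24.5 + 3q → q* = 15.7143, p* = 71.6429.
At the ceiling p = 49.2, quantity supplied = (49.2 − 24.5)/3 = 8.2333.
Willingness to pay at q' = 8.2333: 184 − 7.15·8.2333 = 125.1319.
Δq = 15.7143 − 8.2333 = 7.481; wedge = 125.1319 − 49.2 = 75.9319.
DWL = ½ × 7.481 × 75.9319 = 284.02.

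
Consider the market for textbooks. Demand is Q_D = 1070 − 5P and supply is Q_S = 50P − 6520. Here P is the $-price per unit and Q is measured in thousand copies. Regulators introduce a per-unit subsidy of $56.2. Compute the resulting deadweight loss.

$7178.27 thousand

In inverse form: demand P = 214 − 0.2Q, supply P = 130.4 + 0.02Q.
Competitive equilibrium: 214 − 0.2Q = 130.4 + 0.02Q → Q* = 380, P* = 138.
The subsidy lowers effective supply by 56.2: P = 74.2 + 0.02Q.
New quantity: 214 − 0.2Q = 74.2 + 0.02Q → Q' = 635.4545.
Overproduction ΔQ = 635.4545 − 380 = 255.4545; wedge = subsidy = 56.2.
The triangle = ½ × 255.4545 × 56.2 = $7178.27 thousand.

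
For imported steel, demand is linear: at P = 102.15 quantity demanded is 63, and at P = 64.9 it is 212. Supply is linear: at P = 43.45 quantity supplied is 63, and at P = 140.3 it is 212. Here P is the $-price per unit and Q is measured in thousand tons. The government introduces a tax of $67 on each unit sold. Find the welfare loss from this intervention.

$2493.89 thousand

Demand slope = (64.9 − 102.15)/(212 − 63) = −0.25, so P = 117.9 − 0.25Q.
Supply slope = (140.3 − 43.45)/(212 − 63) = 0.65, so P = 2.5 + 0.65Q.
Competitive equilibrium: 117.9 − 0.25Q = 2.5 + 0.65Q → Q* = 128.2222, P* = 85.8444.
With the tax, the buyer price exceeds the seller price by 67: (117.9 − 0.25Q) − (2.5 + 0.65Q) = 67 → Q' = 53.7778.
ΔQ = 128.2222 − 53.7778 = 74.4444; the wedge equals the tax, 67.
The triangle = ½ × 74.4444 × 67 = $2493.89 thousand.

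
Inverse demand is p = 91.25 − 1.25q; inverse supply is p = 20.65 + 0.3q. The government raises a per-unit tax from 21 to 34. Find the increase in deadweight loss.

Competitive equilibrium: 91.25 − 1.25q = 20.65 + 0.3q → q* = 45.5484, p* = 34.3145.
For a per-unit tax t: Δq = t/1.55, so DWL = ½·t·(t/1.55) = t²/3.1.
At t = 21: DWL = 142.258. At t = 34: DWL = 372.903.
Increase = 372.903 − 142.258 = 230.65.

230.65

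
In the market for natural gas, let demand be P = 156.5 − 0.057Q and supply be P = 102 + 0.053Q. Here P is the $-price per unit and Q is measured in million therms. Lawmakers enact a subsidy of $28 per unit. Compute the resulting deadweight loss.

Competitive equilibrium: 156.5 − 0.057Q = 102 + 0.053Q → Q* = 495.4545, P* = 128.2591.
The subsidy lowers effective supply by 28: P = 74 + 0.053Q.
New quantity: 156.5 − 0.057Q = 74 + 0.053Q → Q' = 750.
Overproduction ΔQ = 750 − 495.4545 = 254.5455; wedge = subsidy = 28.
Deadweight loss = ½ × 254.5455 × 28 = $3563.64 million.

$3563.64 million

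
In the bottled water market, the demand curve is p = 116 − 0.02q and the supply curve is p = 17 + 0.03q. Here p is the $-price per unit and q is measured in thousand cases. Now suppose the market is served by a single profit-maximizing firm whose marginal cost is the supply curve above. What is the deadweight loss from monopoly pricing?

Competitive equilibrium: 116 − 0.02q = 17 + 0.03q → q* = 1980, p* = 76.4.
Marginal revenue: MR = 116 − 0.04q. Set MR = MC: 116 − 0.04q = 17 + 0.03q → q_m = 1414.28571.
Price p_m = 116 − 0.02·1414.28571 = 87.71429; MC(q_m) = 17 + 0.03·1414.28571 = 59.42857.
Competitive q* = 1980, so Δq = 565.71429; wedge = 87.71429 − 59.42857 = 28.28572.
DWL = ½ × 565.71429 × 28.28572 = $8000.82 thousand.

$8000.82 thousand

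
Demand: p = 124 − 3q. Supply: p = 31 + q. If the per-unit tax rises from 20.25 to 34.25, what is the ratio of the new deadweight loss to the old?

2.861

Competitive equilibrium: 124 − 3q = 31 + q → q* = 23.25, p* = 54.25.
For a per-unit tax t: Δq = t/4, so DWL = ½·t·(t/4) = t²/8.
At t = 20.25: DWL = 51.258. At t = 34.25: DWL = 146.633.
Ratio = (34.25/20.25)² = 2.861.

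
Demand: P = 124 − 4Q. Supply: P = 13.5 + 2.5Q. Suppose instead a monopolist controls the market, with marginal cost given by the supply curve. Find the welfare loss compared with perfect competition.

Competitive equilibrium: 124 − 4Q = 13.5 + 2.5Q → Q* = 17, P* = 56.
Marginal revenue: MR = 124 − 8Q. Set MR = MC: 124 − 8Q = 13.5 + 2.5Q → Q_m = 10.5238.
Price P_m = 124 − 4·10.5238 = 81.9048; MC(Q_m) = 13.5 + 2.5·10.5238 = 39.8095.
Competitive Q* = 17, so ΔQ = 6.4762; wedge = 81.9048 − 39.8095 = 42.0953.
The triangle = ½ × 6.4762 × 42.0953 = 136.31.

136.31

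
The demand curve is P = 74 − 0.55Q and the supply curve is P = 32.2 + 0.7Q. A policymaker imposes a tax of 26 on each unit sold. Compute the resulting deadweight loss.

Competitive equilibrium: 74 − 0.55Q = 32.2 + 0.7Q → Q* = 33.44, P* = 55.608.
With the tax, the buyer price exceeds the seller price by 26: (74 − 0.55Q) − (32.2 + 0.7Q) = 26 → Q' = 12.64.
ΔQ = 33.44 − 12.64 = 20.8; the wedge equals the tax, 26.
Deadweight loss = ½ × 20.8 × 26 = 270.40.

270.40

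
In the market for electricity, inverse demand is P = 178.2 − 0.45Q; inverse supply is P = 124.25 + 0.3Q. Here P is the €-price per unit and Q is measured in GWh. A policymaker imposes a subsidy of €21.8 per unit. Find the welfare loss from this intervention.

€316.83

Competitive equilibrium: 178.2 − 0.45Q = 124.25 + 0.3Q → Q* = 71.9333, P* = 145.83.
The subsidy lowers effective supply by 21.8: P = 102.45 + 0.3Q.
New quantity: 178.2 − 0.45Q = 102.45 + 0.3Q → Q' = 101.
Overproduction ΔQ = 101 − 71.9333 = 29.0667; wedge = subsidy = 21.8.
Deadweight loss = ½ × 29.0667 × 21.8 = €316.83.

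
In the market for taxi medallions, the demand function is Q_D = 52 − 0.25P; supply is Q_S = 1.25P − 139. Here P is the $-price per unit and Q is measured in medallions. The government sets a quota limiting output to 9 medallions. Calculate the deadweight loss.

In inverse form: demand P = 208 − 4Q, supply P = 111.2 + 0.8Q.
Competitive equilibrium: 208 − 4Q = 111.2 + 0.8Q → Q* = 20.1667, P* = 127.3333.
At Q = 9: demand price = 208 − 4·9 = 172; supply price = 111.2 + 0.8·9 = 118.4.
ΔQ = 20.1667 − 9 = 11.1667; wedge = 172 − 118.4 = 53.6.
Deadweight loss = ½ × 11.1667 × 53.6 = $299.27.

$299.27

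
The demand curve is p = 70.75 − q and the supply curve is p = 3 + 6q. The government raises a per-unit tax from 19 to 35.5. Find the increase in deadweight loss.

Competitive equilibrium: 70.75 − q = 3 + 6q → q* = 9.6786, p* = 61.0714.
For a per-unit tax t: Δq = t/7, so DWL = ½·t·(t/7) = t²/14.
At t = 19: DWL = 25.786. At t = 35.5: DWL = 90.018.
Increase = 90.018 − 25.786 = 64.23.

64.23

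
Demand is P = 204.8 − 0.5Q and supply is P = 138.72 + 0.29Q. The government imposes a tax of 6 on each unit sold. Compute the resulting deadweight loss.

Competitive equilibrium: 204.8 − 0.5Q = 138.72 + 0.29Q → Q* = 83.64557, P* = 162.97722.
With the tax, the buyer price exceeds the seller price by 6: (204.8 − 0.5Q) − (138.72 + 0.29Q) = 6 → Q' = 76.05063.
ΔQ = 83.64557 − 76.05063 = 7.59494; the wedge equals the tax, 6.
DWL = ½ × 7.59494 × 6 = 22.78.

22.78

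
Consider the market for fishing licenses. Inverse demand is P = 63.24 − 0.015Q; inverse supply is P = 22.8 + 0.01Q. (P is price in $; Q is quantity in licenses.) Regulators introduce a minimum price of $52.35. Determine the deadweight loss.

Competitive equilibrium: 63.24 − 0.015Q = 22.8 + 0.01Q → Q* = 1617.6, P* = 38.976.
At the floor P = 52.35, quantity demanded = (63.24 − 52.35)/0.015 = 726.
Sellers' marginal cost at Q' = 726: 22.8 + 0.01·726 = 30.06.
ΔQ = 1617.6 − 726 = 891.6; wedge = 52.35 − 30.06 = 22.29.
The triangle = ½ × 891.6 × 22.29 = $9936.882.

$9936.882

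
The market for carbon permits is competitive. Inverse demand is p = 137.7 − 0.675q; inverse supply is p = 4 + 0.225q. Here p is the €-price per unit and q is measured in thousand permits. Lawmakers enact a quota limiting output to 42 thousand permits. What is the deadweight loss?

Competitive equilibrium: 137.7 − 0.675q = 4 + 0.225q → q* = 148.5556, p* = 37.425.
At q = 42: demand price = 137.7 − 0.675·42 = 109.35; supply price = 4 + 0.225·42 = 13.45.
Δq = 148.5556 − 42 = 106.5556; wedge = 109.35 − 13.45 = 95.9.
Deadweight loss = ½ × 106.5556 × 95.9 = €5109.34 thousand.

€5109.34 thousand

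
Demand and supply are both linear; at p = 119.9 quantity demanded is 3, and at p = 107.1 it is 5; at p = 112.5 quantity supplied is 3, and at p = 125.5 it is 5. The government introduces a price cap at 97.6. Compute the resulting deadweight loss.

52.98

Demand slope = (107.1 − 119.9)/(5 − 3) = −6.4, so p = 139.1 − 6.4q.
Supply slope = (125.5 − 112.5)/(5 − 3) = 6.5, so p = 93 + 6.5q.
Competitive equilibrium: 139.1 − 6.4q = 93 + 6.5q → q* = 3.5736, p* = 116.2287.
At the ceiling p = 97.6, quantity supplied = (97.6 − 93)/6.5 = 0.7077.
Willingness to pay at q' = 0.7077: 139.1 − 6.4·0.7077 = 134.5707.
Δq = 3.5736 − 0.7077 = 2.8659; wedge = 134.5707 − 97.6 = 36.9707.
DWL = ½ × 2.8659 × 36.9707 = 52.98.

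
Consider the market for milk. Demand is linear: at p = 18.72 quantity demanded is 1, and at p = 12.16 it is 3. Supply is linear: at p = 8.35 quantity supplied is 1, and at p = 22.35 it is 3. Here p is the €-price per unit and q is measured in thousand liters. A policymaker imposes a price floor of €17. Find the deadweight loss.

€1.21 thousand

Demand slope = (12.16 − 18.72)/(3 − 1) = −3.28, so p = 22 − 3.28q.
Supply slope = (22.35 − 8.35)/(3 − 1) = 7, so p = 1.35 + 7q.
Competitive equilibrium: 22 − 3.28q = 1.35 + 7q → q* = 2.0088, p* = 15.4113.
At the floor p = 17, quantity demanded = (22 − 17)/3.28 = 1.5244.
Sellers' marginal cost at q' = 1.5244: 1.35 + 7·1.5244 = 12.0208.
Δq = 2.0088 − 1.5244 = 0.4844; wedge = 17 − 12.0208 = 4.9792.
Welfare loss = ½ × 0.4844 × 4.9792 = €1.21 thousand.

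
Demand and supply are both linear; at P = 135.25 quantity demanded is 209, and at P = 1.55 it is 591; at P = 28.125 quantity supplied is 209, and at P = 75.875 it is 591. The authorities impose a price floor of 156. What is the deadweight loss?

19265.50

Demand slope = (1.55 − 135.25)/(591 − 209) = −0.35, so P = 208.4 − 0.35Q.
Supply slope = (75.875 − 28.125)/(591 − 209) = 0.125, so P = 2 + 0.125Q.
Competitive equilibrium: 208.4 − 0.35Q = 2 + 0.125Q → Q* = 434.5263, P* = 56.3158.
At the floor P = 156, quantity demanded = (208.4 − 156)/0.35 = 149.7143.
Sellers' marginal cost at Q' = 149.7143: 2 + 0.125·149.7143 = 20.7143.
ΔQ = 434.5263 − 149.7143 = 284.812; wedge = 156 − 20.7143 = 135.2857.
The triangle = ½ × 284.812 × 135.2857 = 19265.50.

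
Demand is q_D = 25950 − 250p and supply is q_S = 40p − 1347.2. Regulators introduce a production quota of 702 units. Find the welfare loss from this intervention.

In inverse form: demand p = 103.8 − 0.004q, supply p = 33.68 + 0.025q.
Competitive equilibrium: 103.8 − 0.004q = 33.68 + 0.025q → q* = 2417.931, p* = 94.1283.
At q = 702: demand price = 103.8 − 0.004·702 = 100.992; supply price = 33.68 + 0.025·702 = 51.23.
Δq = 2417.931 − 702 = 1715.931; wedge = 100.992 − 51.23 = 49.762.
The triangle = ½ × 1715.931 × 49.762 = 42694.08.

42694.08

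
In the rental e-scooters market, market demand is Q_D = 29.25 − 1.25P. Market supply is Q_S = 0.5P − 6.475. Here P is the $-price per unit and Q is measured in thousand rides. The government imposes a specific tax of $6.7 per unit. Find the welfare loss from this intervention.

In inverse form: demand P = 23.4 − 0.8Q, supply P = 12.95 + 2Q.
Competitive equilibrium: 23.4 − 0.8Q = 12.95 + 2Q → Q* = 3.7321, P* = 20.4143.
With the tax, the buyer price exceeds the seller price by 6.7: (23.4 − 0.8Q) − (12.95 + 2Q) = 6.7 → Q' = 1.3393.
ΔQ = 3.7321 − 1.3393 = 2.3928; the wedge equals the tax, 6.7.
The triangle = ½ × 2.3928 × 6.7 = $8.02 thousand.

$8.02 thousand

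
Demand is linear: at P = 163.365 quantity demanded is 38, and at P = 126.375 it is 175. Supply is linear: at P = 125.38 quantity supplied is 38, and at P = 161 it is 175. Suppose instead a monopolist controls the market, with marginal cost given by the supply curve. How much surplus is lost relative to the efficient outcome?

363.05

Demand slope = (126.375 − 163.365)/(175 − 38) = −0.27, so P = 173.625 − 0.27Q.
Supply slope = (161 − 125.38)/(175 − 38) = 0.26, so P = 115.5 + 0.26Q.
Competitive equilibrium: 173.625 − 0.27Q = 115.5 + 0.26Q → Q* = 109.6698, P* = 144.0142.
Marginal revenue: MR = 173.625 − 0.54Q. Set MR = MC: 173.625 − 0.54Q = 115.5 + 0.26Q → Q_m = 72.6563.
Price P_m = 173.625 − 0.27·72.6563 = 154.0078; MC(Q_m) = 115.5 + 0.26·72.6563 = 134.3906.
Competitive Q* = 109.6698, so ΔQ = 37.0135; wedge = 154.0078 − 134.3906 = 19.6172.
The triangle = ½ × 37.0135 × 19.6172 = 363.05.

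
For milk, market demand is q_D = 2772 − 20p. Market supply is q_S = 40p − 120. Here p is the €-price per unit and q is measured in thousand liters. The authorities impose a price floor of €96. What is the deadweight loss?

€34272.60 thousand

In inverse form: demand p = 138.6 − 0.05q, supply p = 3 + 0.025q.
Competitive equilibrium: 138.6 − 0.05q = 3 + 0.025q → q* = 1808, p* = 48.2.
At the floor p = 96, quantity demanded = (138.6 − 96)/0.05 = 852.
Sellers' marginal cost at q' = 852: 3 + 0.025·852 = 24.3.
Δq = 1808 − 852 = 956; wedge = 96 − 24.3 = 71.7.
DWL = ½ × 956 × 71.7 = €34272.60 thousand.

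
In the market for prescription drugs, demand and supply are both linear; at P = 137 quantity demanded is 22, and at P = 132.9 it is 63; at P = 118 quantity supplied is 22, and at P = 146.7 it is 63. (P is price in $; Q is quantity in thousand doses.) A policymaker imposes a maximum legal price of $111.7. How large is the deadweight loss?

$429.025 thousand

Demand slope = (132.9 − 137)/(63 − 22) = −0.1, so P = 139.2 − 0.1Q.
Supply slope = (146.7 − 118)/(63 − 22) = 0.7, so P = 102.6 + 0.7Q.
Competitive equilibrium: 139.2 − 0.1Q = 102.6 + 0.7Q → Q* = 45.75, P* = 134.625.
At the ceiling P = 111.7, quantity supplied = (111.7 − 102.6)/0.7 = 13.
Willingness to pay at Q' = 13: 139.2 − 0.1·13 = 137.9.
ΔQ = 45.75 − 13 = 32.75; wedge = 137.9 − 111.7 = 26.2.
Welfare loss = ½ × 32.75 × 26.2 = $429.025 thousand.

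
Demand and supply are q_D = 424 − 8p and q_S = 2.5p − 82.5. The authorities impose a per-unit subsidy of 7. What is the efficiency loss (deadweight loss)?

In inverse form: demand p = 53 − 0.125q, supply p = 33 + 0.4q.
Competitive equilibrium: 53 − 0.125q = 33 + 0.4q → q* = 38.0952, p* = 48.2381.
The subsidy lowers effective supply by 7: p = 26 + 0.4q.
New quantity: 53 − 0.125q = 26 + 0.4q → q' = 51.4286.
Overproduction Δq = 51.4286 − 38.0952 = 13.3334; wedge = subsidy = 7.
Welfare loss = ½ × 13.3334 × 7 = 46.67.

46.67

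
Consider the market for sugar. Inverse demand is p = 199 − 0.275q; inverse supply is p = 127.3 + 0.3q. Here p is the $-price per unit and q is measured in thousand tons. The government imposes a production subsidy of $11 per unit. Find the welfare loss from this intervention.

Competitive equilibrium: 199 − 0.275q = 127.3 + 0.3q → q* = 124.6957, p* = 164.7087.
The subsidy lowers effective supply by 11: p = 116.3 + 0.3q.
New quantity: 199 − 0.275q = 116.3 + 0.3q → q' = 143.8261.
Overproduction Δq = 143.8261 − 124.6957 = 19.1304; wedge = subsidy = 11.
The triangle = ½ × 19.1304 × 11 = $105.22 thousand.

$105.22 thousand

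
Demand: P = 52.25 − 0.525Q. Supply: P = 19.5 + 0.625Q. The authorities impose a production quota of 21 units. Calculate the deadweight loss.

Competitive equilibrium: 52.25 − 0.525Q = 19.5 + 0.625Q → Q* = 28.4783, P* = 37.2989.
At Q = 21: demand price = 52.25 − 0.525·21 = 41.225; supply price = 19.5 + 0.625·21 = 32.625.
ΔQ = 28.4783 − 21 = 7.4783; wedge = 41.225 − 32.625 = 8.6.
The triangle = ½ × 7.4783 × 8.6 = 32.16.

32.16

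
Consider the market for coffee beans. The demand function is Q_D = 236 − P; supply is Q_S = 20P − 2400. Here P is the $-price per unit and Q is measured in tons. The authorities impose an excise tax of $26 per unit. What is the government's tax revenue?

In inverse form: demand P = 236 − Q, supply P = 120 + 0.05Q.
Competitive equilibrium: 236 − Q = 120 + 0.05Q → Q* = 110.4762, P* = 125.5238.
With the tax, the buyer price exceeds the seller price by 26: (236 − Q) − (120 + 0.05Q) = 26 → Q' = 85.7143.
Tax revenue = 26 × 85.7143 = $2228.57.

$2228.57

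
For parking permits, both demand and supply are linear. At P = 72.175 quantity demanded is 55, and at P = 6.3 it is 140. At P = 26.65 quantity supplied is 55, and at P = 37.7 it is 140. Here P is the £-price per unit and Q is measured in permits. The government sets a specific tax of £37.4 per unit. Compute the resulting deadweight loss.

Demand slope = (6.3 − 72.175)/(140 − 55) = −0.775, so P = 114.8 − 0.775Q.
Supply slope = (37.7 − 26.65)/(140 − 55) = 0.13, so P = 19.5 + 0.13Q.
Competitive equilibrium: 114.8 − 0.775Q = 19.5 + 0.13Q → Q* = 105.3039, P* = 33.1895.
With the tax, the buyer price exceeds the seller price by 37.4: (114.8 − 0.775Q) − (19.5 + 0.13Q) = 37.4 → Q' = 63.9779.
ΔQ = 105.3039 − 63.9779 = 41.326; the wedge equals the tax, 37.4.
Welfare loss = ½ × 41.326 × 37.4 = £772.80.

£772.80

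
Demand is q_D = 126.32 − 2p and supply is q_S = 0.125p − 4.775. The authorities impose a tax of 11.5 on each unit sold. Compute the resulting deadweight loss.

In inverse form: demand p = 63.16 − 0.5q, supply p = 38.2 + 8q.
Competitive equilibrium: 63.16 − 0.5q = 38.2 + 8q → q* = 2.9365, p* = 61.6918.
With the tax, the buyer price exceeds the seller price by 11.5: (63.16 − 0.5q) − (38.2 + 8q) = 11.5 → q' = 1.5835.
Δq = 2.9365 − 1.5835 = 1.353; the wedge equals the tax, 11.5.
DWL = ½ × 1.353 × 11.5 = 7.78.

7.78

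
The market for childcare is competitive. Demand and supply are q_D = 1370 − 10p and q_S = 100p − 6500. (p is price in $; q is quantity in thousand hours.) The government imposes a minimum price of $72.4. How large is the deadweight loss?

$4.02 thousand

In inverse form: demand p = 137 − 0.1q, supply p = 65 + 0.01q.
Competitive equilibrium: 137 − 0.1q = 65 + 0.01q → q* = 654.5455, p* = 71.5455.
At the floor p = 72.4, quantity demanded = (137 − 72.4)/0.1 = 646.
Sellers' marginal cost at q' = 646: 65 + 0.01·646 = 71.46.
Δq = 654.5455 − 646 = 8.5455; wedge = 72.4 − 71.46 = 0.94.
The triangle = ½ × 8.5455 × 0.94 = $4.02 thousand.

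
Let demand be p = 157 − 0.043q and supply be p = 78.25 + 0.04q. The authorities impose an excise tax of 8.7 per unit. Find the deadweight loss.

455.96

Competitive equilibrium: 157 − 0.043q = 78.25 + 0.04q → q* = 948.7952, p* = 116.2018.
With the tax, the buyer price exceeds the seller price by 8.7: (157 − 0.043q) − (78.25 + 0.04q) = 8.7 → q' = 843.9759.
Δq = 948.7952 − 843.9759 = 104.8193; the wedge equals the tax, 8.7.
Welfare loss = ½ × 104.8193 × 8.7 = 455.96.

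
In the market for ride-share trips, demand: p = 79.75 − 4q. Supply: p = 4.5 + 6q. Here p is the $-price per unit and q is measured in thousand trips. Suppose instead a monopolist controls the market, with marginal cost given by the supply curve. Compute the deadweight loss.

$23.11 thousand

Competitive equilibrium: 79.75 − 4q = 4.5 + 6q → q* = 7.525, p* = 49.65.
Marginal revenue: MR = 79.75 − 8q. Set MR = MC: 79.75 − 8q = 4.5 + 6q → q_m = 5.375.
Price p_m = 79.75 − 4·5.375 = 58.25; MC(q_m) = 4.5 + 6·5.375 = 36.75.
Competitive q* = 7.525, so Δq = 2.15; wedge = 58.25 − 36.75 = 21.5.
The triangle = ½ × 2.15 × 21.5 = $23.11 thousand.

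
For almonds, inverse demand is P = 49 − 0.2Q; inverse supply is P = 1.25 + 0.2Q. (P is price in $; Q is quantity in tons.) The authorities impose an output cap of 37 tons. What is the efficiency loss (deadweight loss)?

Competitive equilibrium: 49 − 0.2Q = 1.25 + 0.2Q → Q* = 119.375, P* = 25.125.
At Q = 37: demand price = 49 − 0.2·37 = 41.6; supply price = 1.25 + 0.2·37 = 8.65.
ΔQ = 119.375 − 37 = 82.375; wedge = 41.6 − 8.65 = 32.95.
Deadweight loss = ½ × 82.375 × 32.95 = $1357.13.

$1357.13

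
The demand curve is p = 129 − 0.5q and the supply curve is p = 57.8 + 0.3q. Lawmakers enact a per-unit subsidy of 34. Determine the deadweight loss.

722.50

Competitive equilibrium: 129 − 0.5q = 57.8 + 0.3q → q* = 89, p* = 84.5.
The subsidy lowers effective supply by 34: p = 23.8 + 0.3q.
New quantity: 129 − 0.5q = 23.8 + 0.3q → q' = 131.5.
Overproduction Δq = 131.5 − 89 = 42.5; wedge = subsidy = 34.
The triangle = ½ × 42.5 × 34 = 722.50.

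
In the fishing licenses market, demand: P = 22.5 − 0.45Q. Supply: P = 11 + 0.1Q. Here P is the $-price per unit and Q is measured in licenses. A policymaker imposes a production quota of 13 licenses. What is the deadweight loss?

$17.20

Competitive equilibrium: 22.5 − 0.45Q = 11 + 0.1Q → Q* = 20.9091, P* = 13.0909.
At Q = 13: demand price = 22.5 − 0.45·13 = 16.65; supply price = 11 + 0.1·13 = 12.3.
ΔQ = 20.9091 − 13 = 7.9091; wedge = 16.65 − 12.3 = 4.35.
Welfare loss = ½ × 7.9091 × 4.35 = $17.20.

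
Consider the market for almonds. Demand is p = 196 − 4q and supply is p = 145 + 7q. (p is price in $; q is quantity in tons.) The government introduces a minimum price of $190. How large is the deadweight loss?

Competitive equilibrium: 196 − 4q = 145 + 7q → q* = 4.6364, p* = 177.4545.
At the floor p = 190, quantity demanded = (196 − 190)/4 = 1.5.
Sellers' marginal cost at q' = 1.5: 145 + 7·1.5 = 155.5.
Δq = 4.6364 − 1.5 = 3.1364; wedge = 190 − 155.5 = 34.5.
DWL = ½ × 3.1364 × 34.5 = $54.10.

$54.10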